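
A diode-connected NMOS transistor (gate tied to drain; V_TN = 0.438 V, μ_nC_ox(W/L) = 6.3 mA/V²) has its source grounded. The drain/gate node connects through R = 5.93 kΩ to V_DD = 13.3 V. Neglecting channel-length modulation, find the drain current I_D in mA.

I_D = 2.03 mA

With gate tied to drain, V_GS = V_DS ≥ V_GS − V_TN, so the device is in saturation.
KCL at the drain: ½ k_n (V_GS − V_TN)² = (V_DD − V_GS)/R.
Let x = V_GS − 0.438. Then 18.7 x² + x − 12.86 = 0, giving x = 0.803 V (positive root), so V_GS = 1.24 V.
I_D = (V_DD − V_GS)/R = (13.3 − 1.24) / 5.93 = 2.03 mA.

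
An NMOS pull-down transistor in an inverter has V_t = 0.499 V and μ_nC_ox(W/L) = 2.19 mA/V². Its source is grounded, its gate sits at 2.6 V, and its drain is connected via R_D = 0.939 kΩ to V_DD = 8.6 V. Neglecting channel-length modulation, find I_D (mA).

I_D = 4.83 mA

V_GS = V_G = 2.6 V, so V_ov = 2.6 − 0.499 = 2.1 V.
Assume saturation: I_D = ½ k_n V_ov² = 0.5 × 2.19 × 2.1² = 4.83 mA, giving V_DS = V_DD − I_D R_D = 8.6 − 4.83 × 0.939 = 4.06 V.
V_DS = 4.06 V ≥ V_ov = 2.1 V, confirming saturation.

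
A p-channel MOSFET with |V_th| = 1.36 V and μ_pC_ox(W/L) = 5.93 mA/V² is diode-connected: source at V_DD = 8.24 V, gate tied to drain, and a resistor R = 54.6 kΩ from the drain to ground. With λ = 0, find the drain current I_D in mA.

With gate tied to drain, V_SG = V_SD ≥ V_SG − |V_th|, so the device is in saturation.
KCL at the drain: ½ k_p (V_SG − |V_th|)² = (V_DD − V_SG)/R.
Let x = V_SG − 1.36. Then 162 x² + x − 6.88 = 0, giving x = 0.203 V (positive root), so V_SG = 1.56 V.
I_D = (V_DD − V_SG)/R = (8.24 − 1.56) / 54.6 = 0.122 mA.

I_D = 0.122 mA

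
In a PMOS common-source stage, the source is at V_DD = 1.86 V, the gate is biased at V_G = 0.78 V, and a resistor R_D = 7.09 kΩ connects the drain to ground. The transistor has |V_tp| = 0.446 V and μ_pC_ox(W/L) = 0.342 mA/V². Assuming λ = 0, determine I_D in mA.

V_SG = V_DD − V_G = 1.86 − 0.78 = 1.08 V, so V_ov = 1.08 − 0.446 = 0.634 V.
Assume saturation: I_D = ½ k_p V_ov² = 0.5 × 0.342 × 0.634² = 0.0687 mA, giving V_SD = V_DD − I_D R_D = 1.86 − 0.0687 × 7.09 = 1.37 V.
V_SD = 1.37 V ≥ V_ov = 0.634 V, confirming saturation.

I_D = 0.0687 mA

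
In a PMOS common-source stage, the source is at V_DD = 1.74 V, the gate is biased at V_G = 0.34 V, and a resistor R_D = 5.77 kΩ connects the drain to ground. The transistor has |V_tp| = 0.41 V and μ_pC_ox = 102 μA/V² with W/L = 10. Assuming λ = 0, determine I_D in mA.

V_SG = V_DD − V_G = 1.74 − 0.34 = 1.4 V, so V_ov = 1.4 − 0.41 = 0.99 V.
k_p = μ_pC_ox · (W/L) = 1.02 mA/V².
Assume saturation: I_D = ½ k_p V_ov² = 0.5 × 1.02 × 0.99² = 0.5 mA, giving V_SD = V_DD − I_D R_D = 1.74 − 0.5 × 5.77 = -1.14 V.
But -1.14 V < V_ov = 0.99 V, so the device is actually in triode.
In triode I_D = k_p[V_ov V_SD − ½ V_SD²] and I_D = (V_DD − V_SD)/R_D. Equating: 2.94 V_SD² − 6.827 V_SD + 1.74 = 0, giving V_SD = 0.292 V (the root below V_ov).
I_D = (1.74 − 0.292) / 5.77 = 0.251 mA.

I_D = 0.251 mA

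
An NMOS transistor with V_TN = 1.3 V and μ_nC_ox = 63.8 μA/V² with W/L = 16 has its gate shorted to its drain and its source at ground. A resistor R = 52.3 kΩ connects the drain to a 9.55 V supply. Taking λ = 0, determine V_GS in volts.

V_GS = 1.84 V

With gate tied to drain, V_GS = V_DS ≥ V_GS − V_TN, so the device is in saturation.
k_n = μ_nC_ox · (W/L) = 1.021 mA/V².
KCL at the drain: ½ k_n (V_GS − V_TN)² = (V_DD − V_GS)/R.
Let x = V_GS − 1.3. Then 26.7 x² + x − 8.25 = 0, giving x = 0.538 V (positive root), so V_GS = 1.84 V.
I_D = (V_DD − V_GS)/R = (9.55 − 1.84) / 52.3 = 0.147 mA.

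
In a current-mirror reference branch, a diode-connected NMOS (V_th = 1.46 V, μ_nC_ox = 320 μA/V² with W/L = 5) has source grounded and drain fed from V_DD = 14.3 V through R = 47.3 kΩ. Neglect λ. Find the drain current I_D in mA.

I_D = 0.259 mA

With gate tied to drain, V_GS = V_DS ≥ V_GS − V_th, so the device is in saturation.
k_n = μ_nC_ox · (W/L) = 1.6 mA/V².
KCL at the drain: ½ k_n (V_GS − V_th)² = (V_DD − V_GS)/R.
Let x = V_GS − 1.46. Then 37.8 x² + x − 12.84 = 0, giving x = 0.569 V (positive root), so V_GS = 2.03 V.
I_D = (V_DD − V_GS)/R = (14.3 − 2.03) / 47.3 = 0.259 mA.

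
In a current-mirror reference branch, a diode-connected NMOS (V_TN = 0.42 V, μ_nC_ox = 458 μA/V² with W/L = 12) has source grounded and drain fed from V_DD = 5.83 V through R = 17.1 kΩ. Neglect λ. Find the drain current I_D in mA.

With gate tied to drain, V_GS = V_DS ≥ V_GS − V_TN, so the device is in saturation.
k_n = μ_nC_ox · (W/L) = 5.496 mA/V².
KCL at the drain: ½ k_n (V_GS − V_TN)² = (V_DD − V_GS)/R.
Let x = V_GS − 0.42. Then 47 x² + x − 5.41 = 0, giving x = 0.329 V (positive root), so V_GS = 0.749 V.
I_D = (V_DD − V_GS)/R = (5.83 − 0.749) / 17.1 = 0.297 mA.

I_D = 0.297 mA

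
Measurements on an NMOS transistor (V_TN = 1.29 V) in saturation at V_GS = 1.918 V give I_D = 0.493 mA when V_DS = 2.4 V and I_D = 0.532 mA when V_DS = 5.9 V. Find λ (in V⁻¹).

With V_GS fixed, I_D ∝ (1 + λ V_DS) in saturation, so I_D2/I_D1 = (1 + λ V_DS2)/(1 + λ V_DS1).
0.532/0.493 = 1.079 = (1 + 5.9 λ)/(1 + 2.4 λ).
Solving: λ (I_D1 V_DS2 − I_D2 V_DS1) = I_D2 − I_D1, so λ = (0.532 − 0.493) / (0.493 × 5.9 − 0.532 × 2.4) = 0.039 / 1.63 = 0.0239 V⁻¹.

λ = 0.0239 V⁻¹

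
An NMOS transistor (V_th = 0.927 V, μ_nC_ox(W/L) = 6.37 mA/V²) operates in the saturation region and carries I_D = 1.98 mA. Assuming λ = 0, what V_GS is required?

V_GS = 1.72 V

In saturation I_D = ½ k_n (V_GS − V_th)², so V_GS − V_th = √(2 I_D / k_n) = √(2 × 1.98 / 6.37) = 0.788 V.
V_GS = 0.927 + 0.788 = 1.72 V.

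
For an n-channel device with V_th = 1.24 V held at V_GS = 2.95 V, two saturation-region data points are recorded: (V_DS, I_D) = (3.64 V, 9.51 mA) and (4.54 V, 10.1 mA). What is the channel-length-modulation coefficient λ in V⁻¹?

With V_GS fixed, I_D ∝ (1 + λ V_DS) in saturation, so I_D2/I_D1 = (1 + λ V_DS2)/(1 + λ V_DS1).
10.1/9.51 = 1.062 = (1 + 4.54 λ)/(1 + 3.64 λ).
Solving: λ (I_D1 V_DS2 − I_D2 V_DS1) = I_D2 − I_D1, so λ = (10.1 − 9.51) / (9.51 × 4.54 − 10.1 × 3.64) = 0.59 / 6.41 = 0.092 V⁻¹.

λ = 0.0920 V⁻¹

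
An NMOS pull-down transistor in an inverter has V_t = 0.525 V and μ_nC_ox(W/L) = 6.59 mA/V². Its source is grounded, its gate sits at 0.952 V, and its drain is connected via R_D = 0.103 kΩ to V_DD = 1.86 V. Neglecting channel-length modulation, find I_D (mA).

I_D = 0.601 mA

V_GS = V_G = 0.952 V, so V_ov = 0.952 − 0.525 = 0.427 V.
Assume saturation: I_D = ½ k_n V_ov² = 0.5 × 6.59 × 0.427² = 0.601 mA, giving V_DS = V_DD − I_D R_D = 1.86 − 0.601 × 0.103 = 1.8 V.
V_DS = 1.8 V ≥ V_ov = 0.427 V, confirming saturation.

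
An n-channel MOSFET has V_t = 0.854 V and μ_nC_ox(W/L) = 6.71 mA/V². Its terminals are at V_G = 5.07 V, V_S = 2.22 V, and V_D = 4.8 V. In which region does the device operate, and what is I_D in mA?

Saturation; I_D = 13.4 mA

V_GS = V_G − V_S = 5.07 − 2.22 = 2.85 V; V_DS = V_D − V_S = 4.8 − 2.22 = 2.58 V.
V_ov = V_GS − V_t = 2.85 − 0.854 = 2 V.
Since V_DS = 2.58 V ≥ V_ov = 2 V, the device is in saturation.
I_D = ½ k_n V_ov² = 0.5 × 6.71 × 2² = 13.4 mA.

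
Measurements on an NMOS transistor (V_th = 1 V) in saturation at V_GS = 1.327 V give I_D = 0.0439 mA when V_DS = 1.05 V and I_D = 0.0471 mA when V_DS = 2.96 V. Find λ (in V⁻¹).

With V_GS fixed, I_D ∝ (1 + λ V_DS) in saturation, so I_D2/I_D1 = (1 + λ V_DS2)/(1 + λ V_DS1).
0.0471/0.0439 = 1.073 = (1 + 2.96 λ)/(1 + 1.05 λ).
Solving: λ (I_D1 V_DS2 − I_D2 V_DS1) = I_D2 − I_D1, so λ = (0.0471 − 0.0439) / (0.0439 × 2.96 − 0.0471 × 1.05) = 0.0032 / 0.0805 = 0.0398 V⁻¹.

λ = 0.0398 V⁻¹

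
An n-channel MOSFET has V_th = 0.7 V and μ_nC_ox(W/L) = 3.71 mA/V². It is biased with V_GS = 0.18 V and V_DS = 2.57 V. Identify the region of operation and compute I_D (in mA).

Cutoff; I_D = 0 mA

V_GS = 0.18 V < V_th = 0.7 V, so the transistor is in cutoff.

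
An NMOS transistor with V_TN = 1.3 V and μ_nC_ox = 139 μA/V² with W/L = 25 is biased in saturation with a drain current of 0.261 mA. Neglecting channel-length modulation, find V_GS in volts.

k_n = μ_nC_ox · (W/L) = 3.475 mA/V².
In saturation I_D = ½ k_n (V_GS − V_TN)², so V_GS − V_TN = √(2 I_D / k_n) = √(2 × 0.261 / 3.475) = 0.388 V.
V_GS = 1.3 + 0.388 = 1.69 V.

V_GS = 1.69 V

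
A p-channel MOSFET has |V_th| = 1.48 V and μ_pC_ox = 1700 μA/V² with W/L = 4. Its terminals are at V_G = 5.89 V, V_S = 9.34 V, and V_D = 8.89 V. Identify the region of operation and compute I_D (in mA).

V_SG = V_S − V_G = 9.34 − 5.89 = 3.45 V; V_SD = V_S − V_D = 9.34 − 8.89 = 0.45 V.
k_p = μ_pC_ox · (W/L) = 6.8 mA/V².
V_ov = V_SG − |V_th| = 3.45 − 1.48 = 1.97 V.
Since V_SD = 0.45 V < V_ov = 1.97 V, the device is in the triode region.
I_D = k_p [V_ov · V_SD − ½ V_SD²] = 6.8 × [1.97 × 0.45 − 0.5 × 0.45²] = 5.34 mA.

Triode; I_D = 5.34 mA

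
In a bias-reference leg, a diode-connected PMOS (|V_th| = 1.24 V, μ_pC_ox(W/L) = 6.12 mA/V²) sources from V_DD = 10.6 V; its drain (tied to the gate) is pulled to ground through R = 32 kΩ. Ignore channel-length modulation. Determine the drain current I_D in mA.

I_D = 0.283 mA

With gate tied to drain, V_SG = V_SD ≥ V_SG − |V_th|, so the device is in saturation.
KCL at the drain: ½ k_p (V_SG − |V_th|)² = (V_DD − V_SG)/R.
Let x = V_SG − 1.24. Then 97.9 x² + x − 9.36 = 0, giving x = 0.304 V (positive root), so V_SG = 1.54 V.
I_D = (V_DD − V_SG)/R = (10.6 − 1.54) / 32 = 0.283 mA.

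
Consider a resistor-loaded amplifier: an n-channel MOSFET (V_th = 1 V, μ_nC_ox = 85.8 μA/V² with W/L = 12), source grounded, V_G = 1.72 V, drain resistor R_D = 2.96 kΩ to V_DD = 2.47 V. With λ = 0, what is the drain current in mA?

I_D = 0.267 mA

V_GS = V_G = 1.72 V, so V_ov = 1.72 − 1 = 0.72 V.
k_n = μ_nC_ox · (W/L) = 1.03 mA/V².
Assume saturation: I_D = ½ k_n V_ov² = 0.5 × 1.03 × 0.72² = 0.267 mA, giving V_DS = V_DD − I_D R_D = 2.47 − 0.267 × 2.96 = 1.68 V.
V_DS = 1.68 V ≥ V_ov = 0.72 V, confirming saturation.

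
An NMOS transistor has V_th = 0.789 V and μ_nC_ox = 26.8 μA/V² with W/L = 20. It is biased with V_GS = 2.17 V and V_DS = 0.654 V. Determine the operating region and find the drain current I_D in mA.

Triode; I_D = 0.369 mA

k_n = μ_nC_ox · (W/L) = 0.536 mA/V².
V_ov = V_GS − V_th = 2.17 − 0.789 = 1.38 V.
Since V_DS = 0.654 V < V_ov = 1.38 V, the device is in the triode region.
I_D = k_n [V_ov · V_DS − ½ V_DS²] = 0.536 × [1.38 × 0.654 − 0.5 × 0.654²] = 0.369 mA.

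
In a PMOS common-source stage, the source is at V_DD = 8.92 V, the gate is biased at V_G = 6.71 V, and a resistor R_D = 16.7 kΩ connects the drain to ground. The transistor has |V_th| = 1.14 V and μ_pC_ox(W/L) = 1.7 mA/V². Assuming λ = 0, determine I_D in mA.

I_D = 0.514 mA

V_SG = V_DD − V_G = 8.92 − 6.71 = 2.21 V, so V_ov = 2.21 − 1.14 = 1.07 V.
Assume saturation: I_D = ½ k_p V_ov² = 0.5 × 1.7 × 1.07² = 0.973 mA, giving V_SD = V_DD − I_D R_D = 8.92 − 0.973 × 16.7 = -7.33 V.
But -7.33 V < V_ov = 1.07 V, so the device is actually in triode.
In triode I_D = k_p[V_ov V_SD − ½ V_SD²] and I_D = (V_DD − V_SD)/R_D. Equating: 14.2 V_SD² − 31.38 V_SD + 8.92 = 0, giving V_SD = 0.335 V (the root below V_ov).
I_D = (8.92 − 0.335) / 16.7 = 0.514 mA.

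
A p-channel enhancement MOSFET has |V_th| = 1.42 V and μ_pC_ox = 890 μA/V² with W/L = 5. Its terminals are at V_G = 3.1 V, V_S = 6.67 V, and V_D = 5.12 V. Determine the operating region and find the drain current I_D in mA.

Triode; I_D = 9.48 mA

V_SG = V_S − V_G = 6.67 − 3.1 = 3.57 V; V_SD = V_S − V_D = 6.67 − 5.12 = 1.55 V.
k_p = μ_pC_ox · (W/L) = 4.45 mA/V².
V_ov = V_SG − |V_th| = 3.57 − 1.42 = 2.15 V.
Since V_SD = 1.55 V < V_ov = 2.15 V, the device is in the triode region.
I_D = k_p [V_ov · V_SD − ½ V_SD²] = 4.45 × [2.15 × 1.55 − 0.5 × 1.55²] = 9.48 mA.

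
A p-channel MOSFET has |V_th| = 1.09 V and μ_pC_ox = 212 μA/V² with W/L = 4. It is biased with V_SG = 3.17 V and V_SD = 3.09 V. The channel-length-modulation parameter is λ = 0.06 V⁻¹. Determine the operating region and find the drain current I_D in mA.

Saturation; I_D = 2.17 mA

k_p = μ_pC_ox · (W/L) = 0.848 mA/V².
V_ov = V_SG − |V_th| = 3.17 − 1.09 = 2.08 V.
Since V_SD = 3.09 V ≥ V_ov = 2.08 V, the device is in saturation.
I_D = ½ k_p V_ov² (1 + λ V_SD) = 0.5 × 0.848 × 2.08² × (1 + 0.06 × 3.09) = 2.17 mA.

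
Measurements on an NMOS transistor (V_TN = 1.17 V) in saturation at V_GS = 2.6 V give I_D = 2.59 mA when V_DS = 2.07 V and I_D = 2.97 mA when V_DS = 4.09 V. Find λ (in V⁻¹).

λ = 0.0855 V⁻¹

With V_GS fixed, I_D ∝ (1 + λ V_DS) in saturation, so I_D2/I_D1 = (1 + λ V_DS2)/(1 + λ V_DS1).
2.97/2.59 = 1.147 = (1 + 4.09 λ)/(1 + 2.07 λ).
Solving: λ (I_D1 V_DS2 − I_D2 V_DS1) = I_D2 − I_D1, so λ = (2.97 − 2.59) / (2.59 × 4.09 − 2.97 × 2.07) = 0.38 / 4.45 = 0.0855 V⁻¹.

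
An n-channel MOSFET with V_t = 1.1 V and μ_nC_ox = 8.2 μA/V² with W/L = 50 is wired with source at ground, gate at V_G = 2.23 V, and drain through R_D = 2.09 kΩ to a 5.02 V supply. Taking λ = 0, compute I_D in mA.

I_D = 0.262 mA

V_GS = V_G = 2.23 V, so V_ov = 2.23 − 1.1 = 1.13 V.
k_n = μ_nC_ox · (W/L) = 0.41 mA/V².
Assume saturation: I_D = ½ k_n V_ov² = 0.5 × 0.41 × 1.13² = 0.262 mA, giving V_DS = V_DD − I_D R_D = 5.02 − 0.262 × 2.09 = 4.47 V.
V_DS = 4.47 V ≥ V_ov = 1.13 V, confirming saturation.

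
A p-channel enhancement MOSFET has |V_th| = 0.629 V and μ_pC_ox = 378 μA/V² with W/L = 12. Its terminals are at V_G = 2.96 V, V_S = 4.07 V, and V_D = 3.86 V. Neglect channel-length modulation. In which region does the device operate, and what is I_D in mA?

V_SG = V_S − V_G = 4.07 − 2.96 = 1.11 V; V_SD = V_S − V_D = 4.07 − 3.86 = 0.21 V.
k_p = μ_pC_ox · (W/L) = 4.536 mA/V².
V_ov = V_SG − |V_th| = 1.11 − 0.629 = 0.481 V.
Since V_SD = 0.21 V < V_ov = 0.481 V, the device is in the triode region.
I_D = k_p [V_ov · V_SD − ½ V_SD²] = 4.536 × [0.481 × 0.21 − 0.5 × 0.21²] = 0.358 mA.

Triode; I_D = 0.358 mA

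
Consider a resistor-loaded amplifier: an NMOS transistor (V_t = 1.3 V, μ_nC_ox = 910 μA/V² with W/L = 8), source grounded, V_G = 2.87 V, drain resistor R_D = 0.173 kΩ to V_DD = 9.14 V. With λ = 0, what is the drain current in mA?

V_GS = V_G = 2.87 V, so V_ov = 2.87 − 1.3 = 1.57 V.
k_n = μ_nC_ox · (W/L) = 7.28 mA/V².
Assume saturation: I_D = ½ k_n V_ov² = 0.5 × 7.28 × 1.57² = 8.97 mA, giving V_DS = V_DD − I_D R_D = 9.14 − 8.97 × 0.173 = 7.59 V.
V_DS = 7.59 V ≥ V_ov = 1.57 V, confirming saturation.

I_D = 8.97 mA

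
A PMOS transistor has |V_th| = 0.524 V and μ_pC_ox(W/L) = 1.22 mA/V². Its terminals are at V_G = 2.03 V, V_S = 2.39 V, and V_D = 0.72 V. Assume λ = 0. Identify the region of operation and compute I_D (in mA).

V_SG = V_S − V_G = 2.39 − 2.03 = 0.36 V; V_SD = V_S − V_D = 2.39 − 0.72 = 1.67 V.
V_SG = 0.36 V < |V_th| = 0.524 V, so the transistor is in cutoff.

Cutoff; I_D = 0 mA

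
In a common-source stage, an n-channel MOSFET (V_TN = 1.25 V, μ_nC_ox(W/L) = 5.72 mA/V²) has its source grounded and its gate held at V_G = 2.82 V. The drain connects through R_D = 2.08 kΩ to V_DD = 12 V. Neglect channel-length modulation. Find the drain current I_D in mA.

I_D = 5.38 mA

V_GS = V_G = 2.82 V, so V_ov = 2.82 − 1.25 = 1.57 V.
Assume saturation: I_D = ½ k_n V_ov² = 0.5 × 5.72 × 1.57² = 7.05 mA, giving V_DS = V_DD − I_D R_D = 12 − 7.05 × 2.08 = -2.66 V.
But -2.66 V < V_ov = 1.57 V, so the device is actually in triode.
In triode I_D = k_n[V_ov V_DS − ½ V_DS²] and I_D = (V_DD − V_DS)/R_D. Equating: 5.95 V_DS² − 19.68 V_DS + 12 = 0, giving V_DS = 0.806 V (the root below V_ov).
I_D = (12 − 0.806) / 2.08 = 5.38 mA.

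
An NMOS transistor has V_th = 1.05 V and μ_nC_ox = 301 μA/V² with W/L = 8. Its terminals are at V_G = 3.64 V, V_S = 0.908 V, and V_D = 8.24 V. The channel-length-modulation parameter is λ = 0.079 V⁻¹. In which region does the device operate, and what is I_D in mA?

Saturation; I_D = 5.38 mA

V_GS = V_G − V_S = 3.64 − 0.908 = 2.73 V; V_DS = V_D − V_S = 8.24 − 0.908 = 7.33 V.
k_n = μ_nC_ox · (W/L) = 2.408 mA/V².
V_ov = V_GS − V_th = 2.73 − 1.05 = 1.68 V.
Since V_DS = 7.33 V ≥ V_ov = 1.68 V, the device is in saturation.
I_D = ½ k_n V_ov² (1 + λ V_DS) = 0.5 × 2.408 × 1.68² × (1 + 0.079 × 7.33) = 5.38 mA.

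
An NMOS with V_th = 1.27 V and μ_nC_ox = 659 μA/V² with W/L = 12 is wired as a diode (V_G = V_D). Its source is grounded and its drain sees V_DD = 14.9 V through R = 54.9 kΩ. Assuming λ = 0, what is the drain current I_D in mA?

I_D = 0.244 mA

With gate tied to drain, V_GS = V_DS ≥ V_GS − V_th, so the device is in saturation.
k_n = μ_nC_ox · (W/L) = 7.908 mA/V².
KCL at the drain: ½ k_n (V_GS − V_th)² = (V_DD − V_GS)/R.
Let x = V_GS − 1.27. Then 217 x² + x − 13.63 = 0, giving x = 0.248 V (positive root), so V_GS = 1.52 V.
I_D = (V_DD − V_GS)/R = (14.9 − 1.52) / 54.9 = 0.244 mA.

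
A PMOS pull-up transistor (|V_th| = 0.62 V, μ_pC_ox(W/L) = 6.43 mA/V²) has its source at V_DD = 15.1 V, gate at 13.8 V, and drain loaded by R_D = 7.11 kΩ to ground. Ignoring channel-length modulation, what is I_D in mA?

I_D = 1.49 mA

V_SG = V_DD − V_G = 15.1 − 13.8 = 1.3 V, so V_ov = 1.3 − 0.62 = 0.68 V.
Assume saturation: I_D = ½ k_p V_ov² = 0.5 × 6.43 × 0.68² = 1.49 mA, giving V_SD = V_DD − I_D R_D = 15.1 − 1.49 × 7.11 = 4.53 V.
V_SD = 4.53 V ≥ V_ov = 0.68 V, confirming saturation.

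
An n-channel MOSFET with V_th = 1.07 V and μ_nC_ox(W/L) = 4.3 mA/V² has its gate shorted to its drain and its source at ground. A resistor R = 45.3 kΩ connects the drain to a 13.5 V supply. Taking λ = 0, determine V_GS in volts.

With gate tied to drain, V_GS = V_DS ≥ V_GS − V_th, so the device is in saturation.
KCL at the drain: ½ k_n (V_GS − V_th)² = (V_DD − V_GS)/R.
Let x = V_GS − 1.07. Then 97.4 x² + x − 12.43 = 0, giving x = 0.352 V (positive root), so V_GS = 1.42 V.
I_D = (V_DD − V_GS)/R = (13.5 − 1.42) / 45.3 = 0.267 mA.

V_GS = 1.42 V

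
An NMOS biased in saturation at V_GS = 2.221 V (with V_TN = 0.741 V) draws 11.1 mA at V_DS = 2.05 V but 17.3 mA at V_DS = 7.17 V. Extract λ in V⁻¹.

With V_GS fixed, I_D ∝ (1 + λ V_DS) in saturation, so I_D2/I_D1 = (1 + λ V_DS2)/(1 + λ V_DS1).
17.3/11.1 = 1.559 = (1 + 7.17 λ)/(1 + 2.05 λ).
Solving: λ (I_D1 V_DS2 − I_D2 V_DS1) = I_D2 − I_D1, so λ = (17.3 − 11.1) / (11.1 × 7.17 − 17.3 × 2.05) = 6.2 / 44.1 = 0.141 V⁻¹.

λ = 0.141 V⁻¹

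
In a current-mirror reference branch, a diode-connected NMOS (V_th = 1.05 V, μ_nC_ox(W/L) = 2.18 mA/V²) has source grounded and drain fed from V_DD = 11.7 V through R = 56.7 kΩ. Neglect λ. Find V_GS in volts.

V_GS = 1.46 V

With gate tied to drain, V_GS = V_DS ≥ V_GS − V_th, so the device is in saturation.
KCL at the drain: ½ k_n (V_GS − V_th)² = (V_DD − V_GS)/R.
Let x = V_GS − 1.05. Then 61.8 x² + x − 10.65 = 0, giving x = 0.407 V (positive root), so V_GS = 1.46 V.
I_D = (V_DD − V_GS)/R = (11.7 − 1.46) / 56.7 = 0.181 mA.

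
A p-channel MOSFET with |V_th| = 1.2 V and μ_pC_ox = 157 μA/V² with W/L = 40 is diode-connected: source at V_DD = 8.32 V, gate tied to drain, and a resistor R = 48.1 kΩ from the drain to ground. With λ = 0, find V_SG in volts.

V_SG = 1.41 V

With gate tied to drain, V_SG = V_SD ≥ V_SG − |V_th|, so the device is in saturation.
k_p = μ_pC_ox · (W/L) = 6.28 mA/V².
KCL at the drain: ½ k_p (V_SG − |V_th|)² = (V_DD − V_SG)/R.
Let x = V_SG − 1.2. Then 151 x² + x − 7.12 = 0, giving x = 0.214 V (positive root), so V_SG = 1.41 V.
I_D = (V_DD − V_SG)/R = (8.32 − 1.41) / 48.1 = 0.144 mA.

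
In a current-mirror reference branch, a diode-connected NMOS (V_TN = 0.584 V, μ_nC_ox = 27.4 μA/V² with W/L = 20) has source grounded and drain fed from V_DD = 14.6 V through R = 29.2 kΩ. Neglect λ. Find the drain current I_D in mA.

With gate tied to drain, V_GS = V_DS ≥ V_GS − V_TN, so the device is in saturation.
k_n = μ_nC_ox · (W/L) = 0.548 mA/V².
KCL at the drain: ½ k_n (V_GS − V_TN)² = (V_DD − V_GS)/R.
Let x = V_GS − 0.584. Then 8 x² + x − 14.02 = 0, giving x = 1.26 V (positive root), so V_GS = 1.85 V.
I_D = (V_DD − V_GS)/R = (14.6 − 1.85) / 29.2 = 0.437 mA.

I_D = 0.437 mA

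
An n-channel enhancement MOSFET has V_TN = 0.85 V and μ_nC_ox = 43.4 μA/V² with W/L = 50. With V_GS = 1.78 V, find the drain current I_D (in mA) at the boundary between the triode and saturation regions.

At the boundary V_DS = V_ov = V_GS − V_TN = 1.78 − 0.85 = 0.93 V.
k_n = μ_nC_ox · (W/L) = 2.17 mA/V².
I_D = ½ k_n V_ov² = 0.5 × 2.17 × 0.93² = 0.938 mA.

I_D = 0.938 mA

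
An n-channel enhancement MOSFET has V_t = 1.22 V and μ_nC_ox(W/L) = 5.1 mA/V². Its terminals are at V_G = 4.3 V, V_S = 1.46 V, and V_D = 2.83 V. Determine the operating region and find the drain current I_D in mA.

V_GS = V_G − V_S = 4.3 − 1.46 = 2.84 V; V_DS = V_D − V_S = 2.83 − 1.46 = 1.37 V.
V_ov = V_GS − V_t = 2.84 − 1.22 = 1.62 V.
Since V_DS = 1.37 V < V_ov = 1.62 V, the device is in the triode region.
I_D = k_n [V_ov · V_DS − ½ V_DS²] = 5.1 × [1.62 × 1.37 − 0.5 × 1.37²] = 6.53 mA.

Triode; I_D = 6.53 mA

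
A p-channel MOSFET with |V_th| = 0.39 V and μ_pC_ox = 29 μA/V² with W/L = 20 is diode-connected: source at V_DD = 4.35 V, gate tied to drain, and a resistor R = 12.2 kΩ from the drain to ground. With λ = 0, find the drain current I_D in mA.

I_D = 0.249 mA

With gate tied to drain, V_SG = V_SD ≥ V_SG − |V_th|, so the device is in saturation.
k_p = μ_pC_ox · (W/L) = 0.58 mA/V².
KCL at the drain: ½ k_p (V_SG − |V_th|)² = (V_DD − V_SG)/R.
Let x = V_SG − 0.39. Then 3.54 x² + x − 3.96 = 0, giving x = 0.926 V (positive root), so V_SG = 1.32 V.
I_D = (V_DD − V_SG)/R = (4.35 − 1.32) / 12.2 = 0.249 mA.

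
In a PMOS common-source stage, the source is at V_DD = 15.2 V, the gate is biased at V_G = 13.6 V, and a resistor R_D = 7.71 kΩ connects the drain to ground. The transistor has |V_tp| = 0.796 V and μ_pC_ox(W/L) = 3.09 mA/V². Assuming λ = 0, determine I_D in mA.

V_SG = V_DD − V_G = 15.2 − 13.6 = 1.6 V, so V_ov = 1.6 − 0.796 = 0.804 V.
Assume saturation: I_D = ½ k_p V_ov² = 0.5 × 3.09 × 0.804² = 0.999 mA, giving V_SD = V_DD − I_D R_D = 15.2 − 0.999 × 7.71 = 7.5 V.
V_SD = 7.5 V ≥ V_ov = 0.804 V, confirming saturation.

I_D = 0.999 mA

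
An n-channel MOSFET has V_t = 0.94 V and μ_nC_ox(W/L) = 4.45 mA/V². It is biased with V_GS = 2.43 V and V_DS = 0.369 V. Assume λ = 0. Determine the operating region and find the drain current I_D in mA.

Triode; I_D = 2.14 mA

V_ov = V_GS − V_t = 2.43 − 0.94 = 1.49 V.
Since V_DS = 0.369 V < V_ov = 1.49 V, the device is in the triode region.
I_D = k_n [V_ov · V_DS − ½ V_DS²] = 4.45 × [1.49 × 0.369 − 0.5 × 0.369²] = 2.14 mA.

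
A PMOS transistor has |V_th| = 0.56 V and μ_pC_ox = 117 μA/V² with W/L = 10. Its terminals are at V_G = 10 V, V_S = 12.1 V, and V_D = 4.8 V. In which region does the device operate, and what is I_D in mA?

V_SG = V_S − V_G = 12.1 − 10 = 2.1 V; V_SD = V_S − V_D = 12.1 − 4.8 = 7.3 V.
k_p = μ_pC_ox · (W/L) = 1.17 mA/V².
V_ov = V_SG − |V_th| = 2.1 − 0.56 = 1.54 V.
Since V_SD = 7.3 V ≥ V_ov = 1.54 V, the device is in saturation.
I_D = ½ k_p V_ov² = 0.5 × 1.17 × 1.54² = 1.39 mA.

Saturation; I_D = 1.39 mA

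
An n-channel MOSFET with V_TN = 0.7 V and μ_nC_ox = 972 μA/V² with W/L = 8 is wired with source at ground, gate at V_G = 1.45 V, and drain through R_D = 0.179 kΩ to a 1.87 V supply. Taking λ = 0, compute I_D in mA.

I_D = 2.19 mA

V_GS = V_G = 1.45 V, so V_ov = 1.45 − 0.7 = 0.75 V.
k_n = μ_nC_ox · (W/L) = 7.776 mA/V².
Assume saturation: I_D = ½ k_n V_ov² = 0.5 × 7.776 × 0.75² = 2.19 mA, giving V_DS = V_DD − I_D R_D = 1.87 − 2.19 × 0.179 = 1.48 V.
V_DS = 1.48 V ≥ V_ov = 0.75 V, confirming saturation.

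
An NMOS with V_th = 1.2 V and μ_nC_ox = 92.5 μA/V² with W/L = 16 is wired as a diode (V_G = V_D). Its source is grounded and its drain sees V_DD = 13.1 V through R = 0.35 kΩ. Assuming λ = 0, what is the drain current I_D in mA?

With gate tied to drain, V_GS = V_DS ≥ V_GS − V_th, so the device is in saturation.
k_n = μ_nC_ox · (W/L) = 1.48 mA/V².
KCL at the drain: ½ k_n (V_GS − V_th)² = (V_DD − V_GS)/R.
Let x = V_GS − 1.2. Then 0.259 x² + x − 11.9 = 0, giving x = 5.12 V (positive root), so V_GS = 6.32 V.
I_D = (V_DD − V_GS)/R = (13.1 − 6.32) / 0.35 = 19.4 mA.

I_D = 19.4 mA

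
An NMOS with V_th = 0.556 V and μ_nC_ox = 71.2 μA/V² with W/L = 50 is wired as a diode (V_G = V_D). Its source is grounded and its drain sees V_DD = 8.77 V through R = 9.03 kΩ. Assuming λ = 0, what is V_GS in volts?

V_GS = 1.24 V

With gate tied to drain, V_GS = V_DS ≥ V_GS − V_th, so the device is in saturation.
k_n = μ_nC_ox · (W/L) = 3.56 mA/V².
KCL at the drain: ½ k_n (V_GS − V_th)² = (V_DD − V_GS)/R.
Let x = V_GS − 0.556. Then 16.1 x² + x − 8.214 = 0, giving x = 0.684 V (positive root), so V_GS = 1.24 V.
I_D = (V_DD − V_GS)/R = (8.77 − 1.24) / 9.03 = 0.834 mA.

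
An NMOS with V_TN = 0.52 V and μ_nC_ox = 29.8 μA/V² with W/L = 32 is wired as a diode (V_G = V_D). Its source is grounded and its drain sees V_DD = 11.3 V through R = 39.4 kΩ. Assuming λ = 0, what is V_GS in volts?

V_GS = 1.25 V

With gate tied to drain, V_GS = V_DS ≥ V_GS − V_TN, so the device is in saturation.
k_n = μ_nC_ox · (W/L) = 0.9536 mA/V².
KCL at the drain: ½ k_n (V_GS − V_TN)² = (V_DD − V_GS)/R.
Let x = V_GS − 0.52. Then 18.8 x² + x − 10.78 = 0, giving x = 0.731 V (positive root), so V_GS = 1.25 V.
I_D = (V_DD − V_GS)/R = (11.3 − 1.25) / 39.4 = 0.255 mA.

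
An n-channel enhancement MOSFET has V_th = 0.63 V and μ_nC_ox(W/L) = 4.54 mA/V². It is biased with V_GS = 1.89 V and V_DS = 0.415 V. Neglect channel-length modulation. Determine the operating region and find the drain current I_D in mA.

V_ov = V_GS − V_th = 1.89 − 0.63 = 1.26 V.
Since V_DS = 0.415 V < V_ov = 1.26 V, the device is in the triode region.
I_D = k_n [V_ov · V_DS − ½ V_DS²] = 4.54 × [1.26 × 0.415 − 0.5 × 0.415²] = 1.98 mA.

Triode; I_D = 1.98 mA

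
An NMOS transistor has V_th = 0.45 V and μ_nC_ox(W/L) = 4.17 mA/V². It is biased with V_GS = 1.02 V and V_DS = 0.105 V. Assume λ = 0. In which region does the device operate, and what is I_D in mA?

Triode; I_D = 0.227 mA

V_ov = V_GS − V_th = 1.02 − 0.45 = 0.57 V.
Since V_DS = 0.105 V < V_ov = 0.57 V, the device is in the triode region.
I_D = k_n [V_ov · V_DS − ½ V_DS²] = 4.17 × [0.57 × 0.105 − 0.5 × 0.105²] = 0.227 mA.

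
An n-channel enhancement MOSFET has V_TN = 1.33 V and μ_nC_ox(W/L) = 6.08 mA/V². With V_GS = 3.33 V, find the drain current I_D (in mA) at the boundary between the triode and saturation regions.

I_D = 12.2 mA

At the boundary V_DS = V_ov = V_GS − V_TN = 3.33 − 1.33 = 2 V.
I_D = ½ k_n V_ov² = 0.5 × 6.08 × 2² = 12.2 mA.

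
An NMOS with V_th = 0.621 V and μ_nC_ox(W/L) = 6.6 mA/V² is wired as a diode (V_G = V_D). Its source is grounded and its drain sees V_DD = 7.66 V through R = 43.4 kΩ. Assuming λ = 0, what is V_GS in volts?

With gate tied to drain, V_GS = V_DS ≥ V_GS − V_th, so the device is in saturation.
KCL at the drain: ½ k_n (V_GS − V_th)² = (V_DD − V_GS)/R.
Let x = V_GS − 0.621. Then 143 x² + x − 7.039 = 0, giving x = 0.218 V (positive root), so V_GS = 0.839 V.
I_D = (V_DD − V_GS)/R = (7.66 − 0.839) / 43.4 = 0.157 mA.

V_GS = 0.839 V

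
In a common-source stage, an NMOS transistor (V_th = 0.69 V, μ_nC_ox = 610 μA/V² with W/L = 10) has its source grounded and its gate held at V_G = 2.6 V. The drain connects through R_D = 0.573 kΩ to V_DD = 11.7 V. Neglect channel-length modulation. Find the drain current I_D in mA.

I_D = 11.1 mA

V_GS = V_G = 2.6 V, so V_ov = 2.6 − 0.69 = 1.91 V.
k_n = μ_nC_ox · (W/L) = 6.1 mA/V².
Assume saturation: I_D = ½ k_n V_ov² = 0.5 × 6.1 × 1.91² = 11.1 mA, giving V_DS = V_DD − I_D R_D = 11.7 − 11.1 × 0.573 = 5.32 V.
V_DS = 5.32 V ≥ V_ov = 1.91 V, confirming saturation.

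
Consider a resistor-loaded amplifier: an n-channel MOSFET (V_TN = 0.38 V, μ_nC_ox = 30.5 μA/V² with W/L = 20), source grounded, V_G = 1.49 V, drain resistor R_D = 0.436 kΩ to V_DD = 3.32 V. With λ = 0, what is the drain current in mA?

I_D = 0.376 mA

V_GS = V_G = 1.49 V, so V_ov = 1.49 − 0.38 = 1.11 V.
k_n = μ_nC_ox · (W/L) = 0.61 mA/V².
Assume saturation: I_D = ½ k_n V_ov² = 0.5 × 0.61 × 1.11² = 0.376 mA, giving V_DS = V_DD − I_D R_D = 3.32 − 0.376 × 0.436 = 3.16 V.
V_DS = 3.16 V ≥ V_ov = 1.11 V, confirming saturation.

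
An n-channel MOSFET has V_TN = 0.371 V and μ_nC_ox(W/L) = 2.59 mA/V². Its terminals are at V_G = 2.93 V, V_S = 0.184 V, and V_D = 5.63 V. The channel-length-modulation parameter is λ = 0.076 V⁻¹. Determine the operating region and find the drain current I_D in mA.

Saturation; I_D = 10.3 mA

V_GS = V_G − V_S = 2.93 − 0.184 = 2.75 V; V_DS = V_D − V_S = 5.63 − 0.184 = 5.45 V.
V_ov = V_GS − V_TN = 2.75 − 0.371 = 2.38 V.
Since V_DS = 5.45 V ≥ V_ov = 2.38 V, the device is in saturation.
I_D = ½ k_n V_ov² (1 + λ V_DS) = 0.5 × 2.59 × 2.38² × (1 + 0.076 × 5.45) = 10.3 mA.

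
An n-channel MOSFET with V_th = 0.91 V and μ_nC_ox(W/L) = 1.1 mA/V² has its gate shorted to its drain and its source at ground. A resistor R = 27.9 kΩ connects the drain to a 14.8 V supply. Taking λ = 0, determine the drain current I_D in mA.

I_D = 0.465 mA

With gate tied to drain, V_GS = V_DS ≥ V_GS − V_th, so the device is in saturation.
KCL at the drain: ½ k_n (V_GS − V_th)² = (V_DD − V_GS)/R.
Let x = V_GS − 0.91. Then 15.3 x² + x − 13.89 = 0, giving x = 0.919 V (positive root), so V_GS = 1.83 V.
I_D = (V_DD − V_GS)/R = (14.8 − 1.83) / 27.9 = 0.465 mA.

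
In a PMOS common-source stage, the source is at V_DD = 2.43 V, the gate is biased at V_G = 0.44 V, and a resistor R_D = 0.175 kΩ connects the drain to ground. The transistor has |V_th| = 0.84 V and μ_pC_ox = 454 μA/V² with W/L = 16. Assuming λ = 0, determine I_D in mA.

I_D = 4.80 mA

V_SG = V_DD − V_G = 2.43 − 0.44 = 1.99 V, so V_ov = 1.99 − 0.84 = 1.15 V.
k_p = μ_pC_ox · (W/L) = 7.264 mA/V².
Assume saturation: I_D = ½ k_p V_ov² = 0.5 × 7.264 × 1.15² = 4.8 mA, giving V_SD = V_DD − I_D R_D = 2.43 − 4.8 × 0.175 = 1.59 V.
V_SD = 1.59 V ≥ V_ov = 1.15 V, confirming saturation.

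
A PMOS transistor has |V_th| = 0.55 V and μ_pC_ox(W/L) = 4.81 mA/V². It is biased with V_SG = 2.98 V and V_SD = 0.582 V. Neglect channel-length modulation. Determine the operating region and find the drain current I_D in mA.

V_ov = V_SG − |V_th| = 2.98 − 0.55 = 2.43 V.
Since V_SD = 0.582 V < V_ov = 2.43 V, the device is in the triode region.
I_D = k_p [V_ov · V_SD − ½ V_SD²] = 4.81 × [2.43 × 0.582 − 0.5 × 0.582²] = 5.99 mA.

Triode; I_D = 5.99 mA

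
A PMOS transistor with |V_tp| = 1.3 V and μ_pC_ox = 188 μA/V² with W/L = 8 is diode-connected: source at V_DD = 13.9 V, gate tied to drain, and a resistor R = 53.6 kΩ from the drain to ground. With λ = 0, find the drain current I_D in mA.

With gate tied to drain, V_SG = V_SD ≥ V_SG − |V_tp|, so the device is in saturation.
k_p = μ_pC_ox · (W/L) = 1.504 mA/V².
KCL at the drain: ½ k_p (V_SG − |V_tp|)² = (V_DD − V_SG)/R.
Let x = V_SG − 1.3. Then 40.3 x² + x − 12.6 = 0, giving x = 0.547 V (positive root), so V_SG = 1.85 V.
I_D = (V_DD − V_SG)/R = (13.9 − 1.85) / 53.6 = 0.225 mA.

I_D = 0.225 mA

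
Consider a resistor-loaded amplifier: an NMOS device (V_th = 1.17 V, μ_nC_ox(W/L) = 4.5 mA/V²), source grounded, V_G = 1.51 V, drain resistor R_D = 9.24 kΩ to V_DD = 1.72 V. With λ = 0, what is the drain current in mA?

V_GS = V_G = 1.51 V, so V_ov = 1.51 − 1.17 = 0.34 V.
Assume saturation: I_D = ½ k_n V_ov² = 0.5 × 4.5 × 0.34² = 0.26 mA, giving V_DS = V_DD − I_D R_D = 1.72 − 0.26 × 9.24 = -0.683 V.
But -0.683 V < V_ov = 0.34 V, so the device is actually in triode.
In triode I_D = k_n[V_ov V_DS − ½ V_DS²] and I_D = (V_DD − V_DS)/R_D. Equating: 20.8 V_DS² − 15.14 V_DS + 1.72 = 0, giving V_DS = 0.141 V (the root below V_ov).
I_D = (1.72 − 0.141) / 9.24 = 0.171 mA.

I_D = 0.171 mA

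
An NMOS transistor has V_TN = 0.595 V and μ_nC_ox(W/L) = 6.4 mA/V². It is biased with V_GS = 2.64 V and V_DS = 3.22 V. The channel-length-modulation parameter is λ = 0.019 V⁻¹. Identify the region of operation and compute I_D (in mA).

Saturation; I_D = 14.2 mA

V_ov = V_GS − V_TN = 2.64 − 0.595 = 2.04 V.
Since V_DS = 3.22 V ≥ V_ov = 2.04 V, the device is in saturation.
I_D = ½ k_n V_ov² (1 + λ V_DS) = 0.5 × 6.4 × 2.04² × (1 + 0.019 × 3.22) = 14.2 mA.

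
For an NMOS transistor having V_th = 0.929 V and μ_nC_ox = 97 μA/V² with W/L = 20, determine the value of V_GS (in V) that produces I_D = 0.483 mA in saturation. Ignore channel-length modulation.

V_GS = 1.63 V

k_n = μ_nC_ox · (W/L) = 1.94 mA/V².
In saturation I_D = ½ k_n (V_GS − V_th)², so V_GS − V_th = √(2 I_D / k_n) = √(2 × 0.483 / 1.94) = 0.706 V.
V_GS = 0.929 + 0.706 = 1.63 V.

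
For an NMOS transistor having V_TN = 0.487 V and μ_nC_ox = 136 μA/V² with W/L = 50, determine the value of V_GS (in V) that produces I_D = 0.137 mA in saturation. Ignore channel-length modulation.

k_n = μ_nC_ox · (W/L) = 6.8 mA/V².
In saturation I_D = ½ k_n (V_GS − V_TN)², so V_GS − V_TN = √(2 I_D / k_n) = √(2 × 0.137 / 6.8) = 0.201 V.
V_GS = 0.487 + 0.201 = 0.688 V.

V_GS = 0.688 V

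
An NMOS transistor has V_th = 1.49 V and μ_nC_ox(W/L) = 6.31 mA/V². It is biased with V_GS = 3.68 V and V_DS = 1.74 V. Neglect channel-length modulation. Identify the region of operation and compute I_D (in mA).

V_ov = V_GS − V_th = 3.68 − 1.49 = 2.19 V.
Since V_DS = 1.74 V < V_ov = 2.19 V, the device is in the triode region.
I_D = k_n [V_ov · V_DS − ½ V_DS²] = 6.31 × [2.19 × 1.74 − 0.5 × 1.74²] = 14.5 mA.

Triode; I_D = 14.5 mA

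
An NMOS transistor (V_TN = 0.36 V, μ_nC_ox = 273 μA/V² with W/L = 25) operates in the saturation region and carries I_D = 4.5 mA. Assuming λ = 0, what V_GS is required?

k_n = μ_nC_ox · (W/L) = 6.825 mA/V².
In saturation I_D = ½ k_n (V_GS − V_TN)², so V_GS − V_TN = √(2 I_D / k_n) = √(2 × 4.5 / 6.825) = 1.15 V.
V_GS = 0.36 + 1.15 = 1.51 V.

V_GS = 1.51 V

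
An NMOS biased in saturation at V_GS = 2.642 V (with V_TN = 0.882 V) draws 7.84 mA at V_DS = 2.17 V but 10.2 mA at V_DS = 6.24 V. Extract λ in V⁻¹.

With V_GS fixed, I_D ∝ (1 + λ V_DS) in saturation, so I_D2/I_D1 = (1 + λ V_DS2)/(1 + λ V_DS1).
10.2/7.84 = 1.301 = (1 + 6.24 λ)/(1 + 2.17 λ).
Solving: λ (I_D1 V_DS2 − I_D2 V_DS1) = I_D2 − I_D1, so λ = (10.2 − 7.84) / (7.84 × 6.24 − 10.2 × 2.17) = 2.36 / 26.8 = 0.0881 V⁻¹.

λ = 0.0881 V⁻¹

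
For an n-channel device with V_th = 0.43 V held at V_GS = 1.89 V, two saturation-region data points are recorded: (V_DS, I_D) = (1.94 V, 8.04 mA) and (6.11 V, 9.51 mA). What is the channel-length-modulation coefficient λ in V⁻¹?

λ = 0.0479 V⁻¹

With V_GS fixed, I_D ∝ (1 + λ V_DS) in saturation, so I_D2/I_D1 = (1 + λ V_DS2)/(1 + λ V_DS1).
9.51/8.04 = 1.183 = (1 + 6.11 λ)/(1 + 1.94 λ).
Solving: λ (I_D1 V_DS2 − I_D2 V_DS1) = I_D2 − I_D1, so λ = (9.51 − 8.04) / (8.04 × 6.11 − 9.51 × 1.94) = 1.47 / 30.7 = 0.0479 V⁻¹.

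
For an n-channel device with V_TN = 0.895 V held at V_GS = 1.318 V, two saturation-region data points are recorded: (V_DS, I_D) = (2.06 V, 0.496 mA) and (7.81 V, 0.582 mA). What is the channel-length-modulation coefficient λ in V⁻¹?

λ = 0.0322 V⁻¹

With V_GS fixed, I_D ∝ (1 + λ V_DS) in saturation, so I_D2/I_D1 = (1 + λ V_DS2)/(1 + λ V_DS1).
0.582/0.496 = 1.173 = (1 + 7.81 λ)/(1 + 2.06 λ).
Solving: λ (I_D1 V_DS2 − I_D2 V_DS1) = I_D2 − I_D1, so λ = (0.582 − 0.496) / (0.496 × 7.81 − 0.582 × 2.06) = 0.086 / 2.67 = 0.0322 V⁻¹.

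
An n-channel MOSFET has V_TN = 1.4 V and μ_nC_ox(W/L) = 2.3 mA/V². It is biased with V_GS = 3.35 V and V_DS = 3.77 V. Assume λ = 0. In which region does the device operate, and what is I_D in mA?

Saturation; I_D = 4.37 mA

V_ov = V_GS − V_TN = 3.35 − 1.4 = 1.95 V.
Since V_DS = 3.77 V ≥ V_ov = 1.95 V, the device is in saturation.
I_D = ½ k_n V_ov² = 0.5 × 2.3 × 1.95² = 4.37 mA.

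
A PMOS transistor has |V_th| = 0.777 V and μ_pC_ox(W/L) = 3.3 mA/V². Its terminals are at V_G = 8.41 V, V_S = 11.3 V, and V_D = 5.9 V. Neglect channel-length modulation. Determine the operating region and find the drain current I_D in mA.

Saturation; I_D = 7.37 mA

V_SG = V_S − V_G = 11.3 − 8.41 = 2.89 V; V_SD = V_S − V_D = 11.3 − 5.9 = 5.4 V.
V_ov = V_SG − |V_th| = 2.89 − 0.777 = 2.11 V.
Since V_SD = 5.4 V ≥ V_ov = 2.11 V, the device is in saturation.
I_D = ½ k_p V_ov² = 0.5 × 3.3 × 2.11² = 7.37 mA.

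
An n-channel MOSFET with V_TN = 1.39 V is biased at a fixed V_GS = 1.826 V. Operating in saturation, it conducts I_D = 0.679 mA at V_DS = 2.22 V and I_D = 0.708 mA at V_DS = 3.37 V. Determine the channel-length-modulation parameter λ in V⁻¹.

With V_GS fixed, I_D ∝ (1 + λ V_DS) in saturation, so I_D2/I_D1 = (1 + λ V_DS2)/(1 + λ V_DS1).
0.708/0.679 = 1.043 = (1 + 3.37 λ)/(1 + 2.22 λ).
Solving: λ (I_D1 V_DS2 − I_D2 V_DS1) = I_D2 − I_D1, so λ = (0.708 − 0.679) / (0.679 × 3.37 − 0.708 × 2.22) = 0.029 / 0.716 = 0.0405 V⁻¹.

λ = 0.0405 V⁻¹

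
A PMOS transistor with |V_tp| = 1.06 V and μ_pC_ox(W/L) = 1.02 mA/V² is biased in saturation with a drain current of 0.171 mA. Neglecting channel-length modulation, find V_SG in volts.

In saturation I_D = ½ k_p (V_SG − |V_tp|)², so V_SG − |V_tp| = √(2 I_D / k_p) = √(2 × 0.171 / 1.02) = 0.579 V.
V_SG = 1.06 + 0.579 = 1.64 V.

V_SG = 1.64 V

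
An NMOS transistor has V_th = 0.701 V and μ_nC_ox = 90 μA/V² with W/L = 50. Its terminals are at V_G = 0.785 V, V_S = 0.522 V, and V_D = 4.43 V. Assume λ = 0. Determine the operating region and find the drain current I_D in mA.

Cutoff; I_D = 0 mA

V_GS = V_G − V_S = 0.785 − 0.522 = 0.263 V; V_DS = V_D − V_S = 4.43 − 0.522 = 3.91 V.
V_GS = 0.263 V < V_th = 0.701 V, so the transistor is in cutoff.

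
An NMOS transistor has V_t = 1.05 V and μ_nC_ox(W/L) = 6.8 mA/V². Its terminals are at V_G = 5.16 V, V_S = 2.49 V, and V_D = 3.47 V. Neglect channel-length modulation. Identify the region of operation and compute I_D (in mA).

Triode; I_D = 7.53 mA

V_GS = V_G − V_S = 5.16 − 2.49 = 2.67 V; V_DS = V_D − V_S = 3.47 − 2.49 = 0.98 V.
V_ov = V_GS − V_t = 2.67 − 1.05 = 1.62 V.
Since V_DS = 0.98 V < V_ov = 1.62 V, the device is in the triode region.
I_D = k_n [V_ov · V_DS − ½ V_DS²] = 6.8 × [1.62 × 0.98 − 0.5 × 0.98²] = 7.53 mA.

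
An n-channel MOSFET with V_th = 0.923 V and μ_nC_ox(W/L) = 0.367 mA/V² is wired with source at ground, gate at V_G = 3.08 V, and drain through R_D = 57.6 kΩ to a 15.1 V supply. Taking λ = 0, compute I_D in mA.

I_D = 0.256 mA

V_GS = V_G = 3.08 V, so V_ov = 3.08 − 0.923 = 2.16 V.
Assume saturation: I_D = ½ k_n V_ov² = 0.5 × 0.367 × 2.16² = 0.854 mA, giving V_DS = V_DD − I_D R_D = 15.1 − 0.854 × 57.6 = -34.1 V.
But -34.1 V < V_ov = 2.16 V, so the device is actually in triode.
In triode I_D = k_n[V_ov V_DS − ½ V_DS²] and I_D = (V_DD − V_DS)/R_D. Equating: 10.6 V_DS² − 46.6 V_DS + 15.1 = 0, giving V_DS = 0.352 V (the root below V_ov).
I_D = (15.1 − 0.352) / 57.6 = 0.256 mA.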